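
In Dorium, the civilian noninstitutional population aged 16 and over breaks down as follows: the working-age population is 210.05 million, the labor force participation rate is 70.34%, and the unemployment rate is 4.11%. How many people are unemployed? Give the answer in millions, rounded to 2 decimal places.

Labor force = 0.7034 × 210.05 = 147.75 million.
Unemployed = 0.0411 × 147.75 ≈ 6.07 million.

About 6.07 million are unemployed.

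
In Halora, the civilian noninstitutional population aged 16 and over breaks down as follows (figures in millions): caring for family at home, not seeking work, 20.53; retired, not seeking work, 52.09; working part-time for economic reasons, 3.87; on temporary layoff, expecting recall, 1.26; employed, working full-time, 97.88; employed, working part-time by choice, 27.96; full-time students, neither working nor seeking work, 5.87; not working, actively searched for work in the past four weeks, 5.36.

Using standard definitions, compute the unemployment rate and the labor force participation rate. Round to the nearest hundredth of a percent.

Employed = 3.87 + 97.88 + 27.96 = 129.71 million (anyone who worked, including part-time for economic reasons, counts as employed).
Unemployed = 1.26 + 5.36 = 6.62 million (jobless and actively searching, or on temporary layoff).
Labor force = 129.71 + 6.62 = 136.33 million.
Not in labor force = 20.53 + 52.09 + 5.87 = 78.49 million (those not working and not actively searching are outside the labor force).
Civilian working-age population = 136.33 + 78.49 = 214.82 million.
Unemployment rate = 6.62 / 136.33 = 4.86%.
Labor force participation rate = 136.33 / 214.82 = 63.46%.

Unemployment rate ≈ 4.86%; labor force participation rate ≈ 63.46%.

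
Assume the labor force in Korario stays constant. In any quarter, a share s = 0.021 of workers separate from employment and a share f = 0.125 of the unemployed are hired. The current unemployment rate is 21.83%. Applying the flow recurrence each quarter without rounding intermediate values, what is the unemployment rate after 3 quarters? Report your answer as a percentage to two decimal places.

With a fixed labor force, u_{t+1} = u_t + s·(1−u_t) − f·u_t = u_t·(1−s−f) + s.
Here 1−s−f = 0.854 and s = 0.021.
u_1 = 0.218300 × 0.854 + 0.021 = 0.207428.
u_2 = 0.207428 × 0.854 + 0.021 = 0.198144.
u_3 = 0.198144 × 0.854 + 0.021 = 0.190215.

Unemployment rate after three quarters ≈ 19.02%.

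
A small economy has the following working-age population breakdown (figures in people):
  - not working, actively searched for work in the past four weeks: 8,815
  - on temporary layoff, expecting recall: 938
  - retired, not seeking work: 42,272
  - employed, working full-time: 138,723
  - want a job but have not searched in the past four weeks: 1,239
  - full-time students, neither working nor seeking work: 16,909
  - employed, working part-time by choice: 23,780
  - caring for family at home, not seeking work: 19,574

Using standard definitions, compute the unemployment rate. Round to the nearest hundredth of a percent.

Employed = 138,723 + 23,780 = 162,503.
Unemployed = 8,815 + 938 = 9,753 (jobless and actively searching, or on temporary layoff).
Labor force = 162,503 + 9,753 = 172,256.
Unemployment rate = 9,753 / 172,256 = 5.66%.

Unemployment rate ≈ 5.66%.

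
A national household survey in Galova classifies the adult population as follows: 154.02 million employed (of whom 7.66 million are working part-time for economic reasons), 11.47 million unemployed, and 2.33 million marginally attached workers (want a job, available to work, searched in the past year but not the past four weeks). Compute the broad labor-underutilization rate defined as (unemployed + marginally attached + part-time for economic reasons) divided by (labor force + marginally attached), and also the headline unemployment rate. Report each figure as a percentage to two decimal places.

Labor force = 154.02 + 11.47 = 165.49 million.
Numerator = 11.47 + 2.33 + 7.66 = 21.46 million.
Denominator = 165.49 + 2.33 = 167.82 million.
Broad rate = 21.46 / 167.82 = 12.79%.
Headline unemployment rate = 11.47 / 165.49 = 6.93%.

Broad underutilization rate ≈ 12.79%; headline unemployment rate ≈ 6.93%.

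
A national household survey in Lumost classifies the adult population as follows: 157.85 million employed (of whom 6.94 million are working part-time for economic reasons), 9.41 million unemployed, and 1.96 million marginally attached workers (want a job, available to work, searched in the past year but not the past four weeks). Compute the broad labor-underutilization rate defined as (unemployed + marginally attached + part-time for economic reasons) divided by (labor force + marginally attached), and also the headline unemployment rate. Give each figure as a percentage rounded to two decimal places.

Labor force = 157.85 + 9.41 = 167.26 million.
Numerator = 9.41 + 1.96 + 6.94 = 18.31 million.
Denominator = 167.26 + 1.96 = 169.22 million.
Broad rate = 18.31 / 169.22 = 10.82%.
Headline unemployment rate = 9.41 / 167.26 = 5.63%.

Broad underutilization rate ≈ 10.82%; headline unemployment rate ≈ 5.63%.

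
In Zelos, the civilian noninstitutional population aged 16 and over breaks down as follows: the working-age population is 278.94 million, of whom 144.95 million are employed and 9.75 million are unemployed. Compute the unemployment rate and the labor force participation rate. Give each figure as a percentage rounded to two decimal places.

Labor force = employed + unemployed = 144.95 + 9.75 = 154.70 million.
Unemployment rate = 9.75 / 154.70 = 6.30%.
Labor force participation rate = 154.70 / 278.94 = 55.46%.

Unemployment rate ≈ 6.30%; labor force participation rate ≈ 55.46%.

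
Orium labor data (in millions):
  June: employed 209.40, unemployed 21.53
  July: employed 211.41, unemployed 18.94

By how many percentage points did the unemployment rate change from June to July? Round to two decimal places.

June: labor force = 209.40 + 21.53 = 230.93; u = 21.53/230.93 = 9.32%.
July: labor force = 211.41 + 18.94 = 230.35; u = 18.94/230.35 = 8.22%.
Change = 8.22% − 9.32% = −1.10 pp.

The unemployment rate changed by −1.10 percentage points.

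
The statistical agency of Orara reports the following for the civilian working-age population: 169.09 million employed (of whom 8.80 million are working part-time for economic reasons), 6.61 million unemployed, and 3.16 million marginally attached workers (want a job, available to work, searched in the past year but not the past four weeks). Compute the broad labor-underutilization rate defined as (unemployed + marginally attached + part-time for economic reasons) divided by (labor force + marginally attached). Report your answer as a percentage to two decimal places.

Labor force = 169.09 + 6.61 = 175.70 million.
Numerator = 6.61 + 3.16 + 8.80 = 18.57 million.
Denominator = 175.70 + 3.16 = 178.86 million.
Broad rate = 18.57 / 178.86 = 10.38%.

Broad underutilization rate ≈ 10.38%.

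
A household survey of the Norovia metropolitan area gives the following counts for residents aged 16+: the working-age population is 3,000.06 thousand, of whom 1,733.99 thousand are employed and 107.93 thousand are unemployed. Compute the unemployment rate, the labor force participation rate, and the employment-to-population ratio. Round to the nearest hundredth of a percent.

Labor force = employed + unemployed = 1,733.99 + 107.93 = 1,841.92 thousand.
Unemployment rate = 107.93 / 1,841.92 = 5.86%.
Labor force participation rate = 1,841.92 / 3,000.06 = 61.40%.
Employment-population ratio = 1,733.99 / 3,000.06 = 57.80%.

Unemployment rate ≈ 5.86%; labor force participation rate ≈ 61.40%; employment-population ratio ≈ 57.80%.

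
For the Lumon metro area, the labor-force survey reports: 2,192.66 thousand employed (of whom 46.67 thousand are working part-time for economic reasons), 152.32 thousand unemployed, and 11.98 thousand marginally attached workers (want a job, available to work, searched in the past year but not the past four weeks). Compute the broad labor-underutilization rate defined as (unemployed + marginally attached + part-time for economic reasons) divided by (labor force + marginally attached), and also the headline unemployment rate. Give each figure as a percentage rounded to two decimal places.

Broad underutilization rate ≈ 8.95%; headline unemployment rate ≈ 6.50%.

Labor force = 2,192.66 + 152.32 = 2,344.98 thousand.
Numerator = 152.32 + 11.98 + 46.67 = 210.97 thousand.
Denominator = 2,344.98 + 11.98 = 2,356.96 thousand.
Broad rate = 210.97 / 2,356.96 = 8.95%.
Headline unemployment rate = 152.32 / 2,344.98 = 6.50%.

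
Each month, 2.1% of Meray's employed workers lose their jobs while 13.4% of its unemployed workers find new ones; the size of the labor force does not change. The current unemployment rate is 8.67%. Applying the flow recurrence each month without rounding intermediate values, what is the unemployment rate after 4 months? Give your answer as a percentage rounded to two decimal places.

With a fixed labor force, u_{t+1} = u_t + s·(1−u_t) − f·u_t = u_t·(1−s−f) + s.
Here 1−s−f = 0.845 and s = 0.021.
u_1 = 0.086700 × 0.845 + 0.021 = 0.094261.
u_2 = 0.094261 × 0.845 + 0.021 = 0.100651.
u_3 = 0.100651 × 0.845 + 0.021 = 0.106050.
u_4 = 0.106050 × 0.845 + 0.021 = 0.110612.

Unemployment rate after four months ≈ 11.06%.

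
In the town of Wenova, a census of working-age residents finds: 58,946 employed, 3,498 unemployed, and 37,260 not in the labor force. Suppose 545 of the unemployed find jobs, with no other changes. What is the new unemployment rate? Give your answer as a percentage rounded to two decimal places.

Initially, labor force = 58,946 + 3,498 = 62,444, so u = 3,498/62,444 = 5.60%.
After the change, unemployed falls and employed rises by 545; labor force unchanged → E = 59,491, U = 2,953, labor force = 62,444.
New unemployment rate = 2,953 / 62,444 = 4.73%.

New unemployment rate ≈ 4.73%.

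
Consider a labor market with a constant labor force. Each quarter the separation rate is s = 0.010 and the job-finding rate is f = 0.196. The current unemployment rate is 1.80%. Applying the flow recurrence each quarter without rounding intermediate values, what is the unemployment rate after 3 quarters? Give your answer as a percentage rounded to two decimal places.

Unemployment rate after three quarters ≈ 3.33%.

With a fixed labor force, u_{t+1} = u_t + s·(1−u_t) − f·u_t = u_t·(1−s−f) + s.
Here 1−s−f = 0.794 and s = 0.010.
u_1 = 0.018000 × 0.794 + 0.010 = 0.024292.
u_2 = 0.024292 × 0.794 + 0.010 = 0.029288.
u_3 = 0.029288 × 0.794 + 0.010 = 0.033255.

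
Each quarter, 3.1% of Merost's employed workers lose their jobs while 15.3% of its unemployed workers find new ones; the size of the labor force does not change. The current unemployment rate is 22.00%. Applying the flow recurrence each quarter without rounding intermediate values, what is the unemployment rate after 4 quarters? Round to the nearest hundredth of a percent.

With a fixed labor force, u_{t+1} = u_t + s·(1−u_t) − f·u_t = u_t·(1−s−f) + s.
Here 1−s−f = 0.816 and s = 0.031.
u_1 = 0.220000 × 0.816 + 0.031 = 0.210520.
u_2 = 0.210520 × 0.816 + 0.031 = 0.202784.
u_3 = 0.202784 × 0.816 + 0.031 = 0.196472.
u_4 = 0.196472 × 0.816 + 0.031 = 0.191321.

Unemployment rate after four quarters ≈ 19.13%.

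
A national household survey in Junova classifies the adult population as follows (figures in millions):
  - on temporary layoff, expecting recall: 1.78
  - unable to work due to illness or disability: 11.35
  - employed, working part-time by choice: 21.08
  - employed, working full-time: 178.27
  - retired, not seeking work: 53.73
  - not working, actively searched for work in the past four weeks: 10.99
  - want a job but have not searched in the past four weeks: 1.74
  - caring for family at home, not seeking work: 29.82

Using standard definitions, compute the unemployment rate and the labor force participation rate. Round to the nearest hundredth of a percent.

Employed = 21.08 + 178.27 = 199.35 million.
Unemployed = 1.78 + 10.99 = 12.77 million (jobless and actively searching, or on temporary layoff).
Labor force = 199.35 + 12.77 = 212.12 million.
Not in labor force = 11.35 + 53.73 + 1.74 + 29.82 = 96.64 million (those not working and not actively searching are outside the labor force — including those who want a job but have given up searching).
Civilian working-age population = 212.12 + 96.64 = 308.76 million.
Unemployment rate = 12.77 / 212.12 = 6.02%.
Labor force participation rate = 212.12 / 308.76 = 68.70%.

Unemployment rate ≈ 6.02%; labor force participation rate ≈ 68.70%.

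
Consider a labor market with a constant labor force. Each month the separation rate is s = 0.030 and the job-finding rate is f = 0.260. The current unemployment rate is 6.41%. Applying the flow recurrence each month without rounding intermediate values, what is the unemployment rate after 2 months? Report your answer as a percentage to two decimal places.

Unemployment rate after two months ≈ 8.36%.

With a fixed labor force, u_{t+1} = u_t + s·(1−u_t) − f·u_t = u_t·(1−s−f) + s.
Here 1−s−f = 0.710 and s = 0.030.
u_1 = 0.064100 × 0.710 + 0.030 = 0.075511.
u_2 = 0.075511 × 0.710 + 0.030 = 0.083613.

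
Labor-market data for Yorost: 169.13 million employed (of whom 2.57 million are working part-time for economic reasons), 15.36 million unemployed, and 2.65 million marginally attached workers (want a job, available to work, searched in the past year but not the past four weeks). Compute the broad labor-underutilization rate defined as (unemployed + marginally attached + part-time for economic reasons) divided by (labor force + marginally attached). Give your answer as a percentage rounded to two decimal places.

Broad underutilization rate ≈ 11.00%.

Labor force = 169.13 + 15.36 = 184.49 million.
Numerator = 15.36 + 2.65 + 2.57 = 20.58 million.
Denominator = 184.49 + 2.65 = 187.14 million.
Broad rate = 20.58 / 187.14 = 11.00%.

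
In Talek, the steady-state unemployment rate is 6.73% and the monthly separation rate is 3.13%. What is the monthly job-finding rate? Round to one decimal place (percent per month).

Job-finding rate ≈ 43.4% per month.

From u* = s/(s+f): f = s·(1−u)/u.
f = 3.13 × (1 − 0.0673) / 0.0673 = 2.9194 / 0.0673 ≈ 43.4% per month.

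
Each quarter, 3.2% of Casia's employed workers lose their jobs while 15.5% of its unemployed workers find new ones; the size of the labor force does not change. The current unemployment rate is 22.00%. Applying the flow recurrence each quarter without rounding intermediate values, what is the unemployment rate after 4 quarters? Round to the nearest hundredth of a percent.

Unemployment rate after four quarters ≈ 19.25%.

With a fixed labor force, u_{t+1} = u_t + s·(1−u_t) − f·u_t = u_t·(1−s−f) + s.
Here 1−s−f = 0.813 and s = 0.032.
u_1 = 0.220000 × 0.813 + 0.032 = 0.210860.
u_2 = 0.210860 × 0.813 + 0.032 = 0.203429.
u_3 = 0.203429 × 0.813 + 0.032 = 0.197388.
u_4 = 0.197388 × 0.813 + 0.032 = 0.192476.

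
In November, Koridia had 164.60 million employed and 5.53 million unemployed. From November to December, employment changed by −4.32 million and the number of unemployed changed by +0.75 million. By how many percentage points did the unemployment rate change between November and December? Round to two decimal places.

November: labor force = 164.60 + 5.53 = 170.13; u = 5.53/170.13 = 3.25%.
December: labor force = 160.28 + 6.28 = 166.56; u = 6.28/166.56 = 3.77%.
Change = 3.77% − 3.25% = +0.52 pp.

The unemployment rate changed by +0.52 percentage points.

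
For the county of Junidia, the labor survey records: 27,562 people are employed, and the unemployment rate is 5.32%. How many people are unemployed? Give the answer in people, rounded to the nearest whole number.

About 1,549 are unemployed.

Let U be the number unemployed. The labor force is E + U, and U/(E+U) = 0.0532.
So U = 0.0532 × 27,562 / (1 − 0.0532) = 1466.30 / 0.9468 ≈ 1,549.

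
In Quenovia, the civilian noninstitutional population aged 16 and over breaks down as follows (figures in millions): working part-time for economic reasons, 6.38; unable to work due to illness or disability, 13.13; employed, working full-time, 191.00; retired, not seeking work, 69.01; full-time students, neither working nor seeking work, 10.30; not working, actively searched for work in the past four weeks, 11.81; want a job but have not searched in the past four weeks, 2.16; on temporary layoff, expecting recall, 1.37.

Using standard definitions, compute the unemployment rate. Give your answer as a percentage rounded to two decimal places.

Employed = 6.38 + 191.00 = 197.38 million (anyone who worked, including part-time for economic reasons, counts as employed).
Unemployed = 11.81 + 1.37 = 13.18 million (jobless and actively searching, or on temporary layoff).
Labor force = 197.38 + 13.18 = 210.56 million.
Unemployment rate = 13.18 / 210.56 = 6.26%.

Unemployment rate ≈ 6.26%.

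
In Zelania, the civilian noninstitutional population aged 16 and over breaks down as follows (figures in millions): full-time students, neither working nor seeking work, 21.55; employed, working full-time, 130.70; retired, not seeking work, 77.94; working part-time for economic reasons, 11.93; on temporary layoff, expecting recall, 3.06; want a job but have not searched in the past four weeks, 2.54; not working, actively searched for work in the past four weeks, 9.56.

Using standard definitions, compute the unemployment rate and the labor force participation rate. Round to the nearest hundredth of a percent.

Employed = 130.70 + 11.93 = 142.63 million (anyone who worked, including part-time for economic reasons, counts as employed).
Unemployed = 3.06 + 9.56 = 12.62 million (jobless and actively searching, or on temporary layoff).
Labor force = 142.63 + 12.62 = 155.25 million.
Not in labor force = 21.55 + 77.94 + 2.54 = 102.03 million (those not working and not actively searching are outside the labor force — including those who want a job but have given up searching).
Civilian working-age population = 155.25 + 102.03 = 257.28 million.
Unemployment rate = 12.62 / 155.25 = 8.13%.
Labor force participation rate = 155.25 / 257.28 = 60.34%.

Unemployment rate ≈ 8.13%; labor force participation rate ≈ 60.34%.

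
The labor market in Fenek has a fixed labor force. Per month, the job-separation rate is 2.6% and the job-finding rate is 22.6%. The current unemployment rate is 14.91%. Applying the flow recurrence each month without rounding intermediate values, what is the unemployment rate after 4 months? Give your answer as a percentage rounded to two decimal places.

Unemployment rate after four months ≈ 11.76%.

With a fixed labor force, u_{t+1} = u_t + s·(1−u_t) − f·u_t = u_t·(1−s−f) + s.
Here 1−s−f = 0.748 and s = 0.026.
u_1 = 0.149100 × 0.748 + 0.026 = 0.137527.
u_2 = 0.137527 × 0.748 + 0.026 = 0.128870.
u_3 = 0.128870 × 0.748 + 0.026 = 0.122395.
u_4 = 0.122395 × 0.748 + 0.026 = 0.117551.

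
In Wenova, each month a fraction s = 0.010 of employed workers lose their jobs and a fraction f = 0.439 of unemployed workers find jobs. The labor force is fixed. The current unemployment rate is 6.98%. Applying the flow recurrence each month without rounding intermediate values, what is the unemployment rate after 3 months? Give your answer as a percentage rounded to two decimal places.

Unemployment rate after three months ≈ 3.02%.

With a fixed labor force, u_{t+1} = u_t + s·(1−u_t) − f·u_t = u_t·(1−s−f) + s.
Here 1−s−f = 0.551 and s = 0.010.
u_1 = 0.069800 × 0.551 + 0.010 = 0.048460.
u_2 = 0.048460 × 0.551 + 0.010 = 0.036701.
u_3 = 0.036701 × 0.551 + 0.010 = 0.030222.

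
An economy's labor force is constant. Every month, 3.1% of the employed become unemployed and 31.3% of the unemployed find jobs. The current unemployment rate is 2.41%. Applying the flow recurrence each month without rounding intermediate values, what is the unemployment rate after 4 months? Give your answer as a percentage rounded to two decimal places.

Unemployment rate after four months ≈ 7.79%.

With a fixed labor force, u_{t+1} = u_t + s·(1−u_t) − f·u_t = u_t·(1−s−f) + s.
Here 1−s−f = 0.656 and s = 0.031.
u_1 = 0.024100 × 0.656 + 0.031 = 0.046810.
u_2 = 0.046810 × 0.656 + 0.031 = 0.061707.
u_3 = 0.061707 × 0.656 + 0.031 = 0.071480.
u_4 = 0.071480 × 0.656 + 0.031 = 0.077891.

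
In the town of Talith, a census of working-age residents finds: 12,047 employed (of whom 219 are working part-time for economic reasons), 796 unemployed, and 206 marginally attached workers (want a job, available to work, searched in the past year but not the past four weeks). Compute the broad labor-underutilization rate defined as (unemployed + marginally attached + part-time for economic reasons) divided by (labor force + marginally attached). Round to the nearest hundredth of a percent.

Broad underutilization rate ≈ 9.36%.

Labor force = 12,047 + 796 = 12,843.
Numerator = 796 + 206 + 219 = 1,221.
Denominator = 12,843 + 206 = 13,049.
Broad rate = 1,221 / 13,049 = 9.36%.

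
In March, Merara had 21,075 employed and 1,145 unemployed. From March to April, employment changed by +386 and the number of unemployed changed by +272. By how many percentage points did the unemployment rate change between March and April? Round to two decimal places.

The unemployment rate changed by +1.04 percentage points.

March: labor force = 21,075 + 1,145 = 22,220; u = 1,145/22,220 = 5.15%.
April: labor force = 21,461 + 1,417 = 22,878; u = 1,417/22,878 = 6.19%.
Change = 6.19% − 5.15% = +1.04 pp.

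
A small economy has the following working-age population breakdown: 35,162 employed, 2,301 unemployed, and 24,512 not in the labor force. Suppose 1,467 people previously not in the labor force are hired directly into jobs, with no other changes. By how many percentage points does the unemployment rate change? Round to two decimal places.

Initially, labor force = 35,162 + 2,301 = 37,463, so u = 2,301/37,463 = 6.14%.
After the change, employed and labor force both rise by 1,467; unemployed unchanged → E = 36,629, U = 2,301, labor force = 38,930.
New unemployment rate = 2,301 / 38,930 = 5.91%.
Change = 5.91% − 6.14% = −0.23 percentage points.

The unemployment rate changes by −0.23 percentage points.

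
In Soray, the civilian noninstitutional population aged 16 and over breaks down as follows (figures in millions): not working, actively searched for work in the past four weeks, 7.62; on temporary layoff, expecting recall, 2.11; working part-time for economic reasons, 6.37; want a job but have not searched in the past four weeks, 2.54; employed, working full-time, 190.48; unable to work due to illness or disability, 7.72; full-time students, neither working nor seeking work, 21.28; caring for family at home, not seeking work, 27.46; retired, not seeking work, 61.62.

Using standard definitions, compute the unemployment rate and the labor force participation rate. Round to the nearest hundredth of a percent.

Unemployment rate ≈ 4.71%; labor force participation rate ≈ 63.14%.

Employed = 6.37 + 190.48 = 196.85 million (anyone who worked, including part-time for economic reasons, counts as employed).
Unemployed = 7.62 + 2.11 = 9.73 million (jobless and actively searching, or on temporary layoff).
Labor force = 196.85 + 9.73 = 206.58 million.
Not in labor force = 2.54 + 7.72 + 21.28 + 27.46 + 61.62 = 120.62 million (those not working and not actively searching are outside the labor force — including those who want a job but have given up searching).
Civilian working-age population = 206.58 + 120.62 = 327.20 million.
Unemployment rate = 9.73 / 206.58 = 4.71%.
Labor force participation rate = 206.58 / 327.20 = 63.14%.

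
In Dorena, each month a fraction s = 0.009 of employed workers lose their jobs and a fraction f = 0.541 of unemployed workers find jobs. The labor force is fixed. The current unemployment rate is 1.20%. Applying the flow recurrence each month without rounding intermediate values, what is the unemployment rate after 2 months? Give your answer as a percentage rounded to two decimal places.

Unemployment rate after two months ≈ 1.55%.

With a fixed labor force, u_{t+1} = u_t + s·(1−u_t) − f·u_t = u_t·(1−s−f) + s.
Here 1−s−f = 0.450 and s = 0.009.
u_1 = 0.012000 × 0.450 + 0.009 = 0.014400.
u_2 = 0.014400 × 0.450 + 0.009 = 0.015480.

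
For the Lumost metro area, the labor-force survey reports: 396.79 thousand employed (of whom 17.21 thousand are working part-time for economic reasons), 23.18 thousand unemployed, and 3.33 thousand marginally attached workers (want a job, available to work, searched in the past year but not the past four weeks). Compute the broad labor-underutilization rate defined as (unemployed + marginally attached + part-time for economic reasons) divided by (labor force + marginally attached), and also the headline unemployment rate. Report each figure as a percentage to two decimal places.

Broad underutilization rate ≈ 10.33%; headline unemployment rate ≈ 5.52%.

Labor force = 396.79 + 23.18 = 419.97 thousand.
Numerator = 23.18 + 3.33 + 17.21 = 43.72 thousand.
Denominator = 419.97 + 3.33 = 423.30 thousand.
Broad rate = 43.72 / 423.30 = 10.33%.
Headline unemployment rate = 23.18 / 419.97 = 5.52%.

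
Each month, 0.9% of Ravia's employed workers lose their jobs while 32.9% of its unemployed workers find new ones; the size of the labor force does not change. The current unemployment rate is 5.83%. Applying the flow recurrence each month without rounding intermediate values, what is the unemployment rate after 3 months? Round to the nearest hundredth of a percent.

Unemployment rate after three months ≈ 3.58%.

With a fixed labor force, u_{t+1} = u_t + s·(1−u_t) − f·u_t = u_t·(1−s−f) + s.
Here 1−s−f = 0.662 and s = 0.009.
u_1 = 0.058300 × 0.662 + 0.009 = 0.047595.
u_2 = 0.047595 × 0.662 + 0.009 = 0.040508.
u_3 = 0.040508 × 0.662 + 0.009 = 0.035816.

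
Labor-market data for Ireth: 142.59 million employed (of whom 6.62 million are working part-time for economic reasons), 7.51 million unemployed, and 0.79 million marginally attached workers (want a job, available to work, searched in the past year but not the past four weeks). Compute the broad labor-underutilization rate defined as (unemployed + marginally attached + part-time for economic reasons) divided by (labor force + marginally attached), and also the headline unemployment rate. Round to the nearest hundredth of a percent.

Broad underutilization rate ≈ 9.89%; headline unemployment rate ≈ 5.00%.

Labor force = 142.59 + 7.51 = 150.10 million.
Numerator = 7.51 + 0.79 + 6.62 = 14.92 million.
Denominator = 150.10 + 0.79 = 150.89 million.
Broad rate = 14.92 / 150.89 = 9.89%.
Headline unemployment rate = 7.51 / 150.10 = 5.00%.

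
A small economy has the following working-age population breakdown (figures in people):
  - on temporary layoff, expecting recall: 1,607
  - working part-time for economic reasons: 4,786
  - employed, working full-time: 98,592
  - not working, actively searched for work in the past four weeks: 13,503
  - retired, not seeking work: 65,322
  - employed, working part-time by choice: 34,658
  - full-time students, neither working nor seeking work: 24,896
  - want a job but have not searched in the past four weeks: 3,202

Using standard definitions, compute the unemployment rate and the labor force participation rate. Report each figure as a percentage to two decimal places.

Unemployment rate ≈ 9.87%; labor force participation rate ≈ 62.11%.

Employed = 4,786 + 98,592 + 34,658 = 138,036 (anyone who worked, including part-time for economic reasons, counts as employed).
Unemployed = 1,607 + 13,503 = 15,110 (jobless and actively searching, or on temporary layoff).
Labor force = 138,036 + 15,110 = 153,146.
Not in labor force = 65,322 + 24,896 + 3,202 = 93,420 (those not working and not actively searching are outside the labor force — including those who want a job but have given up searching).
Civilian working-age population = 153,146 + 93,420 = 246,566.
Unemployment rate = 15,110 / 153,146 = 9.87%.
Labor force participation rate = 153,146 / 246,566 = 62.11%.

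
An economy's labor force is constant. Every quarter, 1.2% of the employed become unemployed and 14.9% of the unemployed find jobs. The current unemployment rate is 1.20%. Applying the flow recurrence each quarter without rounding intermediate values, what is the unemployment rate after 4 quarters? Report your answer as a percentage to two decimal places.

With a fixed labor force, u_{t+1} = u_t + s·(1−u_t) − f·u_t = u_t·(1−s−f) + s.
Here 1−s−f = 0.839 and s = 0.012.
u_1 = 0.012000 × 0.839 + 0.012 = 0.022068.
u_2 = 0.022068 × 0.839 + 0.012 = 0.030515.
u_3 = 0.030515 × 0.839 + 0.012 = 0.037602.
u_4 = 0.037602 × 0.839 + 0.012 = 0.043548.

Unemployment rate after four quarters ≈ 4.35%.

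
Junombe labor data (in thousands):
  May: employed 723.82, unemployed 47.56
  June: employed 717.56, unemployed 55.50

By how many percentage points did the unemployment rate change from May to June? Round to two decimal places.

The unemployment rate changed by +1.01 percentage points.

May: labor force = 723.82 + 47.56 = 771.38; u = 47.56/771.38 = 6.17%.
June: labor force = 717.56 + 55.50 = 773.06; u = 55.50/773.06 = 7.18%.
Change = 7.18% − 6.17% = +1.01 pp.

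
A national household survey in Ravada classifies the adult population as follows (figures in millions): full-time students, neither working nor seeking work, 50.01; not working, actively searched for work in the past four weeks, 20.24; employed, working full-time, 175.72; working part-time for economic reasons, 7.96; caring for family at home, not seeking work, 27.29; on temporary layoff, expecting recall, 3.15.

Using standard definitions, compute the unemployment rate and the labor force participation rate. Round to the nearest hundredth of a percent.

Employed = 175.72 + 7.96 = 183.68 million (anyone who worked, including part-time for economic reasons, counts as employed).
Unemployed = 20.24 + 3.15 = 23.39 million (jobless and actively searching, or on temporary layoff).
Labor force = 183.68 + 23.39 = 207.07 million.
Not in labor force = 50.01 + 27.29 = 77.30 million (those not working and not actively searching are outside the labor force).
Civilian working-age population = 207.07 + 77.30 = 284.37 million.
Unemployment rate = 23.39 / 207.07 = 11.30%.
Labor force participation rate = 207.07 / 284.37 = 72.82%.

Unemployment rate ≈ 11.30%; labor force participation rate ≈ 72.82%.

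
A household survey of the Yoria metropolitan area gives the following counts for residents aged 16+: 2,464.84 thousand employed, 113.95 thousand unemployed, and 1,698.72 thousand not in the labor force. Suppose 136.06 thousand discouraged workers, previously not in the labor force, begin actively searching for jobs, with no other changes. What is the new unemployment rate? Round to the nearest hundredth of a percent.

Initially, labor force = 2,464.84 + 113.95 = 2,578.79 thousand, so u = 113.95/2,578.79 = 4.42%.
After the change, unemployed and labor force both rise by 136.06 → E = 2,464.84, U = 250.01, labor force = 2,714.85 thousand.
New unemployment rate = 250.01 / 2,714.85 = 9.21%.

New unemployment rate ≈ 9.21%.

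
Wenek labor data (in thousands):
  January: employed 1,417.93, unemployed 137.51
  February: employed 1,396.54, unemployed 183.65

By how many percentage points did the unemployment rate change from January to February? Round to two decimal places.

The unemployment rate changed by +2.78 percentage points.

January: labor force = 1,417.93 + 137.51 = 1,555.44; u = 137.51/1,555.44 = 8.84%.
February: labor force = 1,396.54 + 183.65 = 1,580.19; u = 183.65/1,580.19 = 11.62%.
Change = 11.62% − 8.84% = +2.78 pp.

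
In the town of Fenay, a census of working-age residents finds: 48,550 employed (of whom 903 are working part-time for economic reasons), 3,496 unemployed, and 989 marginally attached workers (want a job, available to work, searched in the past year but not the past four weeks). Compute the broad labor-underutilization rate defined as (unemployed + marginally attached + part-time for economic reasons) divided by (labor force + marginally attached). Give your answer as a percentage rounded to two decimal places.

Labor force = 48,550 + 3,496 = 52,046.
Numerator = 3,496 + 989 + 903 = 5,388.
Denominator = 52,046 + 989 = 53,035.
Broad rate = 5,388 / 53,035 = 10.16%.

Broad underutilization rate ≈ 10.16%.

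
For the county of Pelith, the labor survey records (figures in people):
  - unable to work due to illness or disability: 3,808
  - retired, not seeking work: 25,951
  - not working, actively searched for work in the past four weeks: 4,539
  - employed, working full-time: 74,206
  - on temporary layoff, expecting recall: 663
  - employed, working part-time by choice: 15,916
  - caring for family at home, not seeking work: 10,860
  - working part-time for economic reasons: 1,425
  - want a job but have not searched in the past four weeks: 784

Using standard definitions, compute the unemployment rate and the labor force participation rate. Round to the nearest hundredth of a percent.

Employed = 74,206 + 15,916 + 1,425 = 91,547 (anyone who worked, including part-time for economic reasons, counts as employed).
Unemployed = 4,539 + 663 = 5,202 (jobless and actively searching, or on temporary layoff).
Labor force = 91,547 + 5,202 = 96,749.
Not in labor force = 3,808 + 25,951 + 10,860 + 784 = 41,403 (those not working and not actively searching are outside the labor force — including those who want a job but have given up searching).
Civilian working-age population = 96,749 + 41,403 = 138,152.
Unemployment rate = 5,202 / 96,749 = 5.38%.
Labor force participation rate = 96,749 / 138,152 = 70.03%.

Unemployment rate ≈ 5.38%; labor force participation rate ≈ 70.03%.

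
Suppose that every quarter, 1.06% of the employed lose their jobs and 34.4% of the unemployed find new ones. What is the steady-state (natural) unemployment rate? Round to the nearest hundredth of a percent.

At steady state the flows balance: s·E = f·U, so U/(E+U) = s/(s+f).
u* = 1.06 / (1.06 + 34.4) = 1.06 / 35.46 = 2.99%.

Steady-state unemployment rate ≈ 2.99%.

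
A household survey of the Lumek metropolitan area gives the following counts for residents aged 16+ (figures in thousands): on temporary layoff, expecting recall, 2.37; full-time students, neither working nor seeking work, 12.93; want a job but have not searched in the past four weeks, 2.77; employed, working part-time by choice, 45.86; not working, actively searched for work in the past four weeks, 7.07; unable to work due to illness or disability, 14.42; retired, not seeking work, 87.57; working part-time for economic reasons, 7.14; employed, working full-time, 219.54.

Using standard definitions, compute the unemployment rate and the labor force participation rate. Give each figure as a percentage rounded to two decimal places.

Unemployment rate ≈ 3.35%; labor force participation rate ≈ 70.55%.

Employed = 45.86 + 7.14 + 219.54 = 272.54 thousand (anyone who worked, including part-time for economic reasons, counts as employed).
Unemployed = 2.37 + 7.07 = 9.44 thousand (jobless and actively searching, or on temporary layoff).
Labor force = 272.54 + 9.44 = 281.98 thousand.
Not in labor force = 12.93 + 2.77 + 14.42 + 87.57 = 117.69 thousand (those not working and not actively searching are outside the labor force — including those who want a job but have given up searching).
Civilian working-age population = 281.98 + 117.69 = 399.67 thousand.
Unemployment rate = 9.44 / 281.98 = 3.35%.
Labor force participation rate = 281.98 / 399.67 = 70.55%.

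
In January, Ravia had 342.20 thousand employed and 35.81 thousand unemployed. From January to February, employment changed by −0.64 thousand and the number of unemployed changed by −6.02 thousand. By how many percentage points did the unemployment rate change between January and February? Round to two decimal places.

January: labor force = 342.20 + 35.81 = 378.01; u = 35.81/378.01 = 9.47%.
February: labor force = 341.56 + 29.79 = 371.35; u = 29.79/371.35 = 8.02%.
Change = 8.02% − 9.47% = −1.45 pp.

The unemployment rate changed by −1.45 percentage points.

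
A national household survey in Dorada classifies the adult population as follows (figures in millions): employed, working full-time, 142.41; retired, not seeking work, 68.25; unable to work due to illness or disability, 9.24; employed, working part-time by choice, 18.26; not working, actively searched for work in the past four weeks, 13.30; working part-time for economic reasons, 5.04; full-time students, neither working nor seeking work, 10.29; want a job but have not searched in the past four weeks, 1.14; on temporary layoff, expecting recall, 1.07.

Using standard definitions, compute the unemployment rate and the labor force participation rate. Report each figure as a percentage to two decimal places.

Unemployment rate ≈ 7.98%; labor force participation rate ≈ 66.94%.

Employed = 142.41 + 18.26 + 5.04 = 165.71 million (anyone who worked, including part-time for economic reasons, counts as employed).
Unemployed = 13.30 + 1.07 = 14.37 million (jobless and actively searching, or on temporary layoff).
Labor force = 165.71 + 14.37 = 180.08 million.
Not in labor force = 68.25 + 9.24 + 10.29 + 1.14 = 88.92 million (those not working and not actively searching are outside the labor force — including those who want a job but have given up searching).
Civilian working-age population = 180.08 + 88.92 = 269.00 million.
Unemployment rate = 14.37 / 180.08 = 7.98%.
Labor force participation rate = 180.08 / 269.00 = 66.94%.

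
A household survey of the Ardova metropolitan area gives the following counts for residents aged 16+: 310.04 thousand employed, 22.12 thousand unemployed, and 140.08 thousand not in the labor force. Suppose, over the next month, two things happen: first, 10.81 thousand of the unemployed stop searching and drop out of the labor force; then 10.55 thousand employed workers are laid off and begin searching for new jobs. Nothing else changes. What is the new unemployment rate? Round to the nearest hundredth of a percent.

Initially, labor force = 310.04 + 22.12 = 332.16 thousand, so u = 22.12/332.16 = 6.66%.
After the first change, unemployed and labor force both fall by 10.81 → E = 310.04, U = 11.31, labor force = 321.35 thousand.
After the second change, employed falls and unemployed rises by 10.55; labor force unchanged → E = 299.49, U = 21.86, labor force = 321.35 thousand.
New unemployment rate = 21.86 / 321.35 = 6.80%.

New unemployment rate ≈ 6.80%.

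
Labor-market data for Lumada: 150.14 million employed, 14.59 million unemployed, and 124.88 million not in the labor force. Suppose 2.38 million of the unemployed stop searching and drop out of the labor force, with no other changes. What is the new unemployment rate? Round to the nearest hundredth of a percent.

New unemployment rate ≈ 7.52%.

Initially, labor force = 150.14 + 14.59 = 164.73 million, so u = 14.59/164.73 = 8.86%.
After the change, unemployed and labor force both fall by 2.38 → E = 150.14, U = 12.21, labor force = 162.35 million.
New unemployment rate = 12.21 / 162.35 = 7.52%.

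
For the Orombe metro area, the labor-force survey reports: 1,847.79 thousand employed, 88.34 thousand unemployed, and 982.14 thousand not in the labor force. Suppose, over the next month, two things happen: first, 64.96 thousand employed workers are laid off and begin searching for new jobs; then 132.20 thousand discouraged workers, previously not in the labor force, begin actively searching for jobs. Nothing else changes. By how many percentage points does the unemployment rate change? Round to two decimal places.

Initially, labor force = 1,847.79 + 88.34 = 1,936.13 thousand, so u = 88.34/1,936.13 = 4.56%.
After the first change, employed falls and unemployed rises by 64.96; labor force unchanged → E = 1,782.83, U = 153.30, labor force = 1,936.13 thousand.
After the second change, unemployed and labor force both rise by 132.20 → E = 1,782.83, U = 285.50, labor force = 2,068.33 thousand.
New unemployment rate = 285.50 / 2,068.33 = 13.80%.
Change = 13.80% − 4.56% = +9.24 percentage points.

The unemployment rate changes by +9.24 percentage points.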